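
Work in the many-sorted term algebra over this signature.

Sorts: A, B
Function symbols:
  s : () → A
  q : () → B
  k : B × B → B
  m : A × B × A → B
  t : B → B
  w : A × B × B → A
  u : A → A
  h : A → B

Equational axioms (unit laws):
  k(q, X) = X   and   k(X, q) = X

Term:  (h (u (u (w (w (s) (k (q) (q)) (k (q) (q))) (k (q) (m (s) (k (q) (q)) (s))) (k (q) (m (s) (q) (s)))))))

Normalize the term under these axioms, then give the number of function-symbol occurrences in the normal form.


size = 16

1. (h (u (u (w (w (s) (k (q) (q)) (k (q) (q))) (k (q) (m (s) (k (q) (q)) (s))) (k (q) (m (s) (q) (s)))))))  →  (h (u (u (w (w (s) (q) (k (q) (q))) (k (q) (m (s) (k (q) (q)) (s))) (k (q) (m (s) (q) (s)))))))
2. (h (u (u (w (w (s) (q) (k (q) (q))) (k (q) (m (s) (k (q) (q)) (s))) (k (q) (m (s) (q) (s)))))))  →  (h (u (u (w (w (s) (q) (q)) (k (q) (m (s) (k (q) (q)) (s))) (k (q) (m (s) (q) (s)))))))
3. (h (u (u (w (w (s) (q) (q)) (k (q) (m (s) (k (q) (q)) (s))) (k (q) (m (s) (q) (s)))))))  →  (h (u (u (w (w (s) (q) (q)) (m (s) (k (q) (q)) (s)) (k (q) (m (s) (q) (s)))))))
4. (h (u (u (w (w (s) (q) (q)) (m (s) (k (q) (q)) (s)) (k (q) (m (s) (q) (s)))))))  →  (h (u (u (w (w (s) (q) (q)) (m (s) (q) (s)) (k (q) (m (s) (q) (s)))))))
5. (h (u (u (w (w (s) (q) (q)) (m (s) (q) (s)) (k (q) (m (s) (q) (s)))))))  →  (h (u (u (w (w (s) (q) (q)) (m (s) (q) (s)) (m (s) (q) (s))))))
normal form: (h (u (u (w (w (s) (q) (q)) (m (s) (q) (s)) (m (s) (q) (s))))))


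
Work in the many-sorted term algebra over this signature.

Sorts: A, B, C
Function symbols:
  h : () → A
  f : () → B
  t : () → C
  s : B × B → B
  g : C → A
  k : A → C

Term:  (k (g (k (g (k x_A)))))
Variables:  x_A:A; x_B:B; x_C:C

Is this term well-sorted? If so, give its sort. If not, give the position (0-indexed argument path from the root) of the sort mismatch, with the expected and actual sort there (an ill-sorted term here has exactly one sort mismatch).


well-sorted; sort = C

          x_A : A
        (k x_A) : C
      (g (k x_A)) : A
    (k (g (k x_A))) : C
  (g (k (g (k x_A)))) : A
(k (g (k (g (k x_A))))) : C


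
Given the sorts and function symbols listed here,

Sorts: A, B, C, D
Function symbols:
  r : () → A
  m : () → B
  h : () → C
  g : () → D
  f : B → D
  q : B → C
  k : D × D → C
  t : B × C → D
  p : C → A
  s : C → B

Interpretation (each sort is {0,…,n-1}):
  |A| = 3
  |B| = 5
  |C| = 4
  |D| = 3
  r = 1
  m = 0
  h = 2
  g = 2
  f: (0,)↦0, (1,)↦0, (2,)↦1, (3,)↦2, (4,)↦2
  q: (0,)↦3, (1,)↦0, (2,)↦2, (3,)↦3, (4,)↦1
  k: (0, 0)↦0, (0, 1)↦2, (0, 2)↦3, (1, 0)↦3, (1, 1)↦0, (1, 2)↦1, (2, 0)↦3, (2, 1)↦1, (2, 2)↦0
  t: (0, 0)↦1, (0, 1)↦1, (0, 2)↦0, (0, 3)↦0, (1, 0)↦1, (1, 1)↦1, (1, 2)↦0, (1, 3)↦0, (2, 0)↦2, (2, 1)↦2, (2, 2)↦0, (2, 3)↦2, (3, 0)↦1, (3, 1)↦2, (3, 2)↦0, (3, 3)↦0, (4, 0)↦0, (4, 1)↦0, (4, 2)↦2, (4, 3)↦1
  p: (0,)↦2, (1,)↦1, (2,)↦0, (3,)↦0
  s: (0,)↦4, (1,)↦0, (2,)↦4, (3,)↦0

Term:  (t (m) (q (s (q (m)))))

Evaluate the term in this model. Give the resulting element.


value = 0

  m = 0
  m = 0
  (q (m)) = q(0,) = 3
  (s (q (m))) = s(3,) = 0
  (q (s (q (m)))) = q(0,) = 3
  (t (m) (q (s (q (m))))) = t(0, 3) = 0


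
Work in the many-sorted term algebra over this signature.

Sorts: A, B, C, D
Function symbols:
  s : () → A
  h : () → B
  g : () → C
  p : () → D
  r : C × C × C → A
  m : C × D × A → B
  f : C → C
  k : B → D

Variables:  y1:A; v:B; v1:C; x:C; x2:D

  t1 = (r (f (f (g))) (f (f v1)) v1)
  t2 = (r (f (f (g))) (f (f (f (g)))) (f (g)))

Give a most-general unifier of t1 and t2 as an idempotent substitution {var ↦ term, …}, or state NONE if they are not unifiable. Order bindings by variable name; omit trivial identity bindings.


{v1 ↦ (f (g))}


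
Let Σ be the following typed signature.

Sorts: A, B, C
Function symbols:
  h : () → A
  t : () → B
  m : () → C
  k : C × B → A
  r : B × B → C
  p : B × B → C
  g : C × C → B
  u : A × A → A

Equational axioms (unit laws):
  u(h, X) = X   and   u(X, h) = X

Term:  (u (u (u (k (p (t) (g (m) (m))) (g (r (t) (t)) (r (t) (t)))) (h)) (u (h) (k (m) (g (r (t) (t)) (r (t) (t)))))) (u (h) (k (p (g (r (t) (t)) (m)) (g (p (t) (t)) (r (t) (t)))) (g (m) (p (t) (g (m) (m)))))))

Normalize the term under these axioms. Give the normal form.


normal form = (u (u (k (p (t) (g (m) (m))) (g (r (t) (t)) (r (t) (t)))) (k (m) (g (r (t) (t)) (r (t) (t))))) (k (p (g (r (t) (t)) (m)) (g (p (t) (t)) (r (t) (t)))) (g (m) (p (t) (g (m) (m))))))

1. (u (u (u (k (p (t) (g (m) (m))) (g (r (t) (t)) (r (t) (t)))) (h)) (u (h) (k (m) (g (r (t) (t)) (r (t) (t)))))) (u (h) (k (p (g (r (t) (t)) (m)) (g (p (t) (t)) (r (t) (t)))) (g (m) (p (t) (g (m) (m)))))))  →  (u (u (k (p (t) (g (m) (m))) (g (r (t) (t)) (r (t) (t)))) (u (h) (k (m) (g (r (t) (t)) (r (t) (t)))))) (u (h) (k (p (g (r (t) (t)) (m)) (g (p (t) (t)) (r (t) (t)))) (g (m) (p (t) (g (m) (m)))))))
2. (u (u (k (p (t) (g (m) (m))) (g (r (t) (t)) (r (t) (t)))) (u (h) (k (m) (g (r (t) (t)) (r (t) (t)))))) (u (h) (k (p (g (r (t) (t)) (m)) (g (p (t) (t)) (r (t) (t)))) (g (m) (p (t) (g (m) (m)))))))  →  (u (u (k (p (t) (g (m) (m))) (g (r (t) (t)) (r (t) (t)))) (k (m) (g (r (t) (t)) (r (t) (t))))) (u (h) (k (p (g (r (t) (t)) (m)) (g (p (t) (t)) (r (t) (t)))) (g (m) (p (t) (g (m) (m)))))))
3. (u (u (k (p (t) (g (m) (m))) (g (r (t) (t)) (r (t) (t)))) (k (m) (g (r (t) (t)) (r (t) (t))))) (u (h) (k (p (g (r (t) (t)) (m)) (g (p (t) (t)) (r (t) (t)))) (g (m) (p (t) (g (m) (m)))))))  →  (u (u (k (p (t) (g (m) (m))) (g (r (t) (t)) (r (t) (t)))) (k (m) (g (r (t) (t)) (r (t) (t))))) (k (p (g (r (t) (t)) (m)) (g (p (t) (t)) (r (t) (t)))) (g (m) (p (t) (g (m) (m))))))


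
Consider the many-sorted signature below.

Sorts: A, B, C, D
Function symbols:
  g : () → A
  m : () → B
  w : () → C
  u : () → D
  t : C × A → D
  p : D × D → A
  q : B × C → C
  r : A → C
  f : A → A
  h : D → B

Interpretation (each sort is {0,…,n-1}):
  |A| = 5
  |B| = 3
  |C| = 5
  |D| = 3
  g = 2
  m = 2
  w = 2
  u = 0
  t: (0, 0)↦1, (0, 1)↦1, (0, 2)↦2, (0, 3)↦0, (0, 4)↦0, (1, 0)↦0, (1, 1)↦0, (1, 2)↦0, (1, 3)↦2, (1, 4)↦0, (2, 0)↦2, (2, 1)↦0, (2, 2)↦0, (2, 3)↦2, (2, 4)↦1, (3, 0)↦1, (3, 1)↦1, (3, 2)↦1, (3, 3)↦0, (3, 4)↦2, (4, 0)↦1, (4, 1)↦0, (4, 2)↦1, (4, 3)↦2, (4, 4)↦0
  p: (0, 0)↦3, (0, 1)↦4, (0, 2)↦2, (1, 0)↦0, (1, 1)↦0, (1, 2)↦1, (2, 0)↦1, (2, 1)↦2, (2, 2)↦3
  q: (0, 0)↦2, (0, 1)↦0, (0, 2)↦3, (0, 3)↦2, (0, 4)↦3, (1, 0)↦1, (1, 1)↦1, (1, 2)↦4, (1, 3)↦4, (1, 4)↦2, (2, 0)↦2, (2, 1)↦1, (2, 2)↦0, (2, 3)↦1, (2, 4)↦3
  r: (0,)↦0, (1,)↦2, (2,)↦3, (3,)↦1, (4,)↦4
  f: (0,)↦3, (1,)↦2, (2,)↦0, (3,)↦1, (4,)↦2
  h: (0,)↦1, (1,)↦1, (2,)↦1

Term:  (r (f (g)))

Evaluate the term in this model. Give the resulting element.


value = 0

  g = 2
  (f (g)) = f(2,) = 0
  (r (f (g))) = r(0,) = 0


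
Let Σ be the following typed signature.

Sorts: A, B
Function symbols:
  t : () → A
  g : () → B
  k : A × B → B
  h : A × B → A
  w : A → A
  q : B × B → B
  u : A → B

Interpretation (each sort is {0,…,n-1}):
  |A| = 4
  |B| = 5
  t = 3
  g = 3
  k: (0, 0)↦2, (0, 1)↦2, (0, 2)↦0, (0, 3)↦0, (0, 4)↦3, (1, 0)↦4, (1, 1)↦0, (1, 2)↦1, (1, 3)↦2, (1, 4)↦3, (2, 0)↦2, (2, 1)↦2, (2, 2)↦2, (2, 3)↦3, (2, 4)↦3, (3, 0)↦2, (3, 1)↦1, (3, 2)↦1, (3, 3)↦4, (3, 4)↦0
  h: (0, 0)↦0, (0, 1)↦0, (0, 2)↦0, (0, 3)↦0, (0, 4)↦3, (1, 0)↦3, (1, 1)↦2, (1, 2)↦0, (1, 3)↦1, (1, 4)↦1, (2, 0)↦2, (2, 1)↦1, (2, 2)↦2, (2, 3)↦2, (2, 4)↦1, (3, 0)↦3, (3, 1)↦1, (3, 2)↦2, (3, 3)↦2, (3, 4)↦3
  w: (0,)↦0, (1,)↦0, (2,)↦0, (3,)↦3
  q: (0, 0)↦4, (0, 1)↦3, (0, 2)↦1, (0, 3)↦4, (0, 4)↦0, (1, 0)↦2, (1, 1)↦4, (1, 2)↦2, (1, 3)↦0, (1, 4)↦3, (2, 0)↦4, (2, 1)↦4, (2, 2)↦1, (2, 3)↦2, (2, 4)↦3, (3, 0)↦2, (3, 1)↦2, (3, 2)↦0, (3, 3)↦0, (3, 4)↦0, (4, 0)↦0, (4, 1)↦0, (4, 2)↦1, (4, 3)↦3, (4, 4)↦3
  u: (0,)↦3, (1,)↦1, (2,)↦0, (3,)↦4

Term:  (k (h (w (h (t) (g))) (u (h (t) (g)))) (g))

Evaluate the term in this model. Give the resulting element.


  t = 3
  g = 3
  (h (t) (g)) = h(3, 3) = 2
  (w (h (t) (g))) = w(2,) = 0
  t = 3
  g = 3
  (h (t) (g)) = h(3, 3) = 2
  (u (h (t) (g))) = u(2,) = 0
  (h (w (h (t) (g))) (u (h (t) (g)))) = h(0, 0) = 0
  g = 3
  (k (h (w (h (t) (g))) (u (h (t) (g)))) (g)) = k(0, 3) = 0

value = 0


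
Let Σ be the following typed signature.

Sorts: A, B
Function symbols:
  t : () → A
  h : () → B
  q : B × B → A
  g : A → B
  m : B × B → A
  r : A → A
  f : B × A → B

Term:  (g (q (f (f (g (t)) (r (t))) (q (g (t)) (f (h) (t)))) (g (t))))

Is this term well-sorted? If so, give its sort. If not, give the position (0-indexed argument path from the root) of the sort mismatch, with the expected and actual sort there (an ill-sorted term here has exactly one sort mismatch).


well-sorted; sort = B

          (t) : A
        (g (t)) : B
          (t) : A
        (r (t)) : A
      (f (g (t)) (r (t))) : B
          (t) : A
        (g (t)) : B
          (h) : B
          (t) : A
        (f (h) (t)) : B
      (q (g (t)) (f (h) (t))) : A
    (f (f (g (t)) (r (t))) (q (g (t)) (f (h) (t)))) : B
      (t) : A
    (g (t)) : B
  (q (f (f (g (t)) (r (t))) (q (g (t)) (f (h) (t)))) (g (t))) : A
(g (q (f (f (g (t)) (r (t))) (q (g (t)) (f (h) (t)))) (g (t)))) : B


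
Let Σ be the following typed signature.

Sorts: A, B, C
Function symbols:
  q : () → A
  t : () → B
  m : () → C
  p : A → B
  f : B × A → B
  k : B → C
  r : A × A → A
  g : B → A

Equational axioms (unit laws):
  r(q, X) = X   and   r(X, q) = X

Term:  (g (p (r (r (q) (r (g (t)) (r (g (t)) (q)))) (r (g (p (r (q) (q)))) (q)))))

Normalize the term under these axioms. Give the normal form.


1. (g (p (r (r (q) (r (g (t)) (r (g (t)) (q)))) (r (g (p (r (q) (q)))) (q)))))  →  (g (p (r (r (g (t)) (r (g (t)) (q))) (r (g (p (r (q) (q)))) (q)))))
2. (g (p (r (r (g (t)) (r (g (t)) (q))) (r (g (p (r (q) (q)))) (q)))))  →  (g (p (r (r (g (t)) (g (t))) (r (g (p (r (q) (q)))) (q)))))
3. (g (p (r (r (g (t)) (g (t))) (r (g (p (r (q) (q)))) (q)))))  →  (g (p (r (r (g (t)) (g (t))) (g (p (r (q) (q)))))))
4. (g (p (r (r (g (t)) (g (t))) (g (p (r (q) (q)))))))  →  (g (p (r (r (g (t)) (g (t))) (g (p (q))))))

normal form = (g (p (r (r (g (t)) (g (t))) (g (p (q))))))


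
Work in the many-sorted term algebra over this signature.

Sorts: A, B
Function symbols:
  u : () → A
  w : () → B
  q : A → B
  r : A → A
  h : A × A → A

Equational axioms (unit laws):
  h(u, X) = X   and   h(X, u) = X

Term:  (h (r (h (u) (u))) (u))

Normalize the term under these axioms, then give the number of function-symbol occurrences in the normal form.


1. (h (r (h (u) (u))) (u))  →  (r (h (u) (u)))
2. (r (h (u) (u)))  →  (r (u))
normal form: (r (u))

size = 2


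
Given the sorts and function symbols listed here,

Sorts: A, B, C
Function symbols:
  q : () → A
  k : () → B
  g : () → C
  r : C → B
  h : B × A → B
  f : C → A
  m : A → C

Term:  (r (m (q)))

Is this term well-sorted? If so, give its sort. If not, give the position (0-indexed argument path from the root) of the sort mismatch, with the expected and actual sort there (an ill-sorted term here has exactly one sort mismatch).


well-sorted; sort = B

    (q) : A
  (m (q)) : C
(r (m (q))) : B


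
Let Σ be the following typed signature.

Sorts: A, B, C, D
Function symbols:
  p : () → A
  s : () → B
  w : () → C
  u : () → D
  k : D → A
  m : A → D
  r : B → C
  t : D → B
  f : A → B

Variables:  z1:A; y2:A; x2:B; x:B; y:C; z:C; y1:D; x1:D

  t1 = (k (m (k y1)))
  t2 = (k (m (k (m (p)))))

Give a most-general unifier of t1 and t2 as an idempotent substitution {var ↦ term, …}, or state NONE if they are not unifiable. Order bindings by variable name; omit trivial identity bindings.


{y1 ↦ (m (p))}


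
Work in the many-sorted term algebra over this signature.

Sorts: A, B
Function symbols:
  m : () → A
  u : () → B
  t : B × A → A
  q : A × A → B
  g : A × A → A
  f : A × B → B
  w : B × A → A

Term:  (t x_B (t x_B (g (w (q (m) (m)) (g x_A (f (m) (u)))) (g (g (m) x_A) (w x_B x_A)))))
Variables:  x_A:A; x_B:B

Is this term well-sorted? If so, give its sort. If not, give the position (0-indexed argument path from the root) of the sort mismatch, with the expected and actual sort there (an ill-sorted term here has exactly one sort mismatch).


ill-sorted at position [1, 1, 0, 1, 1]: expected A, got B

  x_B : B
    x_B : B
          (m) : A
          (m) : A
        (q (m) (m)) : B
          x_A : A
            (m) : A
            (u) : B
          (f (m) (u)) : B
        (g x_A (f (m) (u))) : ✗ arg 1 at [1, 1, 0, 1, 1] has sort B, expected A
          (m) : A
          x_A : A
        (g (m) x_A) : A
          x_B : B
          x_A : A
        (w x_B x_A) : A
      (g (g (m) x_A) (w x_B x_A)) : A


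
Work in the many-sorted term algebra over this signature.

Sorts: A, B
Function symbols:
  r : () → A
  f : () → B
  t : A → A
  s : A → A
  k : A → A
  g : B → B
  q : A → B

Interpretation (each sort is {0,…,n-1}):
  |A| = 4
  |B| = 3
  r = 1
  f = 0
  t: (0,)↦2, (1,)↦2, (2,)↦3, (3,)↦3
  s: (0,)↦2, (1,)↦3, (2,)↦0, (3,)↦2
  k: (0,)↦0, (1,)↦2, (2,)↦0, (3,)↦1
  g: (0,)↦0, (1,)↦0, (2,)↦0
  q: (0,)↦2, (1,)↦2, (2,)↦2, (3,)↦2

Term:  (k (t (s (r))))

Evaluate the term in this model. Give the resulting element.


  r = 1
  (s (r)) = s(1,) = 3
  (t (s (r))) = t(3,) = 3
  (k (t (s (r)))) = k(3,) = 1

value = 1


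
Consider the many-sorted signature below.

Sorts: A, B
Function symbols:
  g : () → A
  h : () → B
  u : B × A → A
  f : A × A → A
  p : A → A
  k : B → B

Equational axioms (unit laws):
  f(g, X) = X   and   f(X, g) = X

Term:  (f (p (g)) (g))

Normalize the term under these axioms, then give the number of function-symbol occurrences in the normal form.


1. (f (p (g)) (g))  →  (p (g))
normal form: (p (g))

size = 2


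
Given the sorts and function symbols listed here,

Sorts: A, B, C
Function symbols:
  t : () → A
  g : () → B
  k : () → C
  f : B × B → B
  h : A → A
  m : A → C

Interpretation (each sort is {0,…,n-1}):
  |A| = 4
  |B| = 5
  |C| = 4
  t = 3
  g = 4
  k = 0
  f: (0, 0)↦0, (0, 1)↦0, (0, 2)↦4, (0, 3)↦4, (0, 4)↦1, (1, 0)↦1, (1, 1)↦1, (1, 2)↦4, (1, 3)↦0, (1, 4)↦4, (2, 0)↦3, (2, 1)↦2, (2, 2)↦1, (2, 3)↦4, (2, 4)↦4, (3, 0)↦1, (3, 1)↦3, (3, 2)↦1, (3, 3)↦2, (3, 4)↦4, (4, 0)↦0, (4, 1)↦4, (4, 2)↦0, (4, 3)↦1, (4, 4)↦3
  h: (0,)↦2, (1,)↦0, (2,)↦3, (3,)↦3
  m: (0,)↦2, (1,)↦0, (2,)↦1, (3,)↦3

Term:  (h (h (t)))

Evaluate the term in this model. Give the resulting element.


value = 3

  t = 3
  (h (t)) = h(3,) = 3
  (h (h (t))) = h(3,) = 3


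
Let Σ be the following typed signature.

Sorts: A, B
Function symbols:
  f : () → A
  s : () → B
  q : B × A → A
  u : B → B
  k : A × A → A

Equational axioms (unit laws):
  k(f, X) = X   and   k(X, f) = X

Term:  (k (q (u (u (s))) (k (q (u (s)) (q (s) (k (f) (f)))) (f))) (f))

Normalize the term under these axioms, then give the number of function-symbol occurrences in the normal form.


size = 10

1. (k (q (u (u (s))) (k (q (u (s)) (q (s) (k (f) (f)))) (f))) (f))  →  (q (u (u (s))) (k (q (u (s)) (q (s) (k (f) (f)))) (f)))
2. (q (u (u (s))) (k (q (u (s)) (q (s) (k (f) (f)))) (f)))  →  (q (u (u (s))) (q (u (s)) (q (s) (k (f) (f)))))
3. (q (u (u (s))) (q (u (s)) (q (s) (k (f) (f)))))  →  (q (u (u (s))) (q (u (s)) (q (s) (f))))
normal form: (q (u (u (s))) (q (u (s)) (q (s) (f))))


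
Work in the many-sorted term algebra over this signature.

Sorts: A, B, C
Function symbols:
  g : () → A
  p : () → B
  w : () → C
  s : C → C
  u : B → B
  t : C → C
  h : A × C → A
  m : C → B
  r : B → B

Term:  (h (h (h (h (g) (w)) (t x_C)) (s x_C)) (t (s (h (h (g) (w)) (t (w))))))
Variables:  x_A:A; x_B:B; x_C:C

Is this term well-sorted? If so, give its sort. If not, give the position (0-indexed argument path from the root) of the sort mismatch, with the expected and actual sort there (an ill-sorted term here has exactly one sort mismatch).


ill-sorted at position [1, 0, 0]: expected C, got A

        (g) : A
        (w) : C
      (h (g) (w)) : A
        x_C : C
      (t x_C) : C
    (h (h (g) (w)) (t x_C)) : A
      x_C : C
    (s x_C) : C
  (h (h (h (g) (w)) (t x_C)) (s x_C)) : A
          (g) : A
          (w) : C
        (h (g) (w)) : A
          (w) : C
        (t (w)) : C
      (h (h (g) (w)) (t (w))) : A
    (s (h (h (g) (w)) (t (w)))) : ✗ arg 0 at [1, 0, 0] has sort A, expected C


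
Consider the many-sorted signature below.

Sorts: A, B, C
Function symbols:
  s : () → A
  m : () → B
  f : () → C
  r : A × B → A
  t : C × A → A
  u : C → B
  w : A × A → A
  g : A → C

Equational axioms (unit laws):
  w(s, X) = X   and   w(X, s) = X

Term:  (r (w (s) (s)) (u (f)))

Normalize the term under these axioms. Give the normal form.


1. (r (w (s) (s)) (u (f)))  →  (r (s) (u (f)))

normal form = (r (s) (u (f)))


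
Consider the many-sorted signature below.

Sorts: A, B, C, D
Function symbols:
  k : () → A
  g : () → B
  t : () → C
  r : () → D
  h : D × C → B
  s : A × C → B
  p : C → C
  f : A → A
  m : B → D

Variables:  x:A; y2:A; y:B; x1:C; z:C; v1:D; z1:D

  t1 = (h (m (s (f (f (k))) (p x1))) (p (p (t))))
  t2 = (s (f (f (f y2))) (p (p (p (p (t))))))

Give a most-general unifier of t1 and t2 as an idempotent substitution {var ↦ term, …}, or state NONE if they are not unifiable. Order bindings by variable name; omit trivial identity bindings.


head clash or occurs-check failure — not unifiable

NONE (not unifiable)


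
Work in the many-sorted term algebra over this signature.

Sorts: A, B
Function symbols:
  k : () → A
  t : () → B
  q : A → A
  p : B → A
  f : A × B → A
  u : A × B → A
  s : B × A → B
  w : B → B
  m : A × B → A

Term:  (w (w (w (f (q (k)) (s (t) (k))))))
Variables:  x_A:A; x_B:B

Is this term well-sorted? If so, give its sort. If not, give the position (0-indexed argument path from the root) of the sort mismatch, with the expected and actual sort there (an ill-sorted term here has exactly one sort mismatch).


          (k) : A
        (q (k)) : A
          (t) : B
          (k) : A
        (s (t) (k)) : B
      (f (q (k)) (s (t) (k))) : A
    (w (f (q (k)) (s (t) (k)))) : ✗ arg 0 at [0, 0, 0] has sort A, expected B

ill-sorted at position [0, 0, 0]: expected B, got A


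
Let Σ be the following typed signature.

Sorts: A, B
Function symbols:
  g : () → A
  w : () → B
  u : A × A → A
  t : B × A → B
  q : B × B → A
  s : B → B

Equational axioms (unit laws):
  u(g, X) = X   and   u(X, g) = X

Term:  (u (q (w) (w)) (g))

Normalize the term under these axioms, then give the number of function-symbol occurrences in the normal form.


size = 3

1. (u (q (w) (w)) (g))  →  (q (w) (w))
normal form: (q (w) (w))


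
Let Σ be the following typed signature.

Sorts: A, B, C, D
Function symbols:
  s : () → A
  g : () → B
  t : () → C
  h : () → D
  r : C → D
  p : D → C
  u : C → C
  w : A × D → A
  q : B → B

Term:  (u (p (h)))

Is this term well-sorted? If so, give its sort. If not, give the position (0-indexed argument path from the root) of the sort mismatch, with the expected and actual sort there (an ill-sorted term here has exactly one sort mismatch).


well-sorted; sort = C

    (h) : D
  (p (h)) : C
(u (p (h))) : C


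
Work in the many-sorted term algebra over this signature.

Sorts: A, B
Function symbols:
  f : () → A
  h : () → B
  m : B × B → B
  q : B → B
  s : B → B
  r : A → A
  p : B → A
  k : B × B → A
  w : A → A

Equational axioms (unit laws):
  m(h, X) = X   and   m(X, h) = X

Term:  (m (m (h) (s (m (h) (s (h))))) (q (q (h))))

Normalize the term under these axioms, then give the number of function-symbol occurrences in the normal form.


size = 7

1. (m (m (h) (s (m (h) (s (h))))) (q (q (h))))  →  (m (s (m (h) (s (h)))) (q (q (h))))
2. (m (s (m (h) (s (h)))) (q (q (h))))  →  (m (s (s (h))) (q (q (h))))
normal form: (m (s (s (h))) (q (q (h))))


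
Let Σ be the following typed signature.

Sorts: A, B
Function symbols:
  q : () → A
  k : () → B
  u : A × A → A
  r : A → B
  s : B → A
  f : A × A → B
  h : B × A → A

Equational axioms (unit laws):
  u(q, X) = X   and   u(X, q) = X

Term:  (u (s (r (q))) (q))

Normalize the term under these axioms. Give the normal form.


1. (u (s (r (q))) (q))  →  (s (r (q)))

normal form = (s (r (q)))


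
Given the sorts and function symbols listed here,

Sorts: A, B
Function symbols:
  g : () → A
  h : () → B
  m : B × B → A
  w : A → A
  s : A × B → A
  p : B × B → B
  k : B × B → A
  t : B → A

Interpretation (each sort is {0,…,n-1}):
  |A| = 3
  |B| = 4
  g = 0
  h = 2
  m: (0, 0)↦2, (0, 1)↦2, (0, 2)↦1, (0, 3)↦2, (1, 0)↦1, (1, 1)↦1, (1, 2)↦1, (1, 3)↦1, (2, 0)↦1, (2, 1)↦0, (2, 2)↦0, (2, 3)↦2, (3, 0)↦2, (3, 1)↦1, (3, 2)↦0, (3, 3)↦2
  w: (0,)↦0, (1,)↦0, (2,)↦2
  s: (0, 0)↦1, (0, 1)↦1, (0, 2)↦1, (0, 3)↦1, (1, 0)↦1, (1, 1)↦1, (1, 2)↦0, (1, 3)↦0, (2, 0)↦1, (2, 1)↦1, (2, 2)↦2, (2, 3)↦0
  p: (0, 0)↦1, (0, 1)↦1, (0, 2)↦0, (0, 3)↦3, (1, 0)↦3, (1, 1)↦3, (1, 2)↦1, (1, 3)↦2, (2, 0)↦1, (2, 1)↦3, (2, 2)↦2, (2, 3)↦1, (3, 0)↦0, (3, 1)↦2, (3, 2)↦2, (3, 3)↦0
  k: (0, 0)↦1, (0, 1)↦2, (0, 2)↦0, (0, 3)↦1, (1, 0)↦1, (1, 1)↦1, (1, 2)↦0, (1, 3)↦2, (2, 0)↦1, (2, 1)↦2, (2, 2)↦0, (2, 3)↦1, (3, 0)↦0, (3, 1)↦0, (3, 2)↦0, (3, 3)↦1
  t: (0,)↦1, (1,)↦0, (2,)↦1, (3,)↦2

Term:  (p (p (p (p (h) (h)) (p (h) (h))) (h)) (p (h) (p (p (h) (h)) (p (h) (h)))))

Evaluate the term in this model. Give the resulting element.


value = 2

  h = 2
  h = 2
  (p (h) (h)) = p(2, 2) = 2
  h = 2
  h = 2
  (p (h) (h)) = p(2, 2) = 2
  (p (p (h) (h)) (p (h) (h))) = p(2, 2) = 2
  h = 2
  (p (p (p (h) (h)) (p (h) (h))) (h)) = p(2, 2) = 2
  h = 2
  h = 2
  h = 2
  (p (h) (h)) = p(2, 2) = 2
  h = 2
  h = 2
  (p (h) (h)) = p(2, 2) = 2
  (p (p (h) (h)) (p (h) (h))) = p(2, 2) = 2
  (p (h) (p (p (h) (h)) (p (h) (h)))) = p(2, 2) = 2
  (p (p (p (p (h) (h)) (p (h) (h))) (h)) (p (h) (p (p (h) (h)) (p (h) (h))))) = p(2, 2) = 2


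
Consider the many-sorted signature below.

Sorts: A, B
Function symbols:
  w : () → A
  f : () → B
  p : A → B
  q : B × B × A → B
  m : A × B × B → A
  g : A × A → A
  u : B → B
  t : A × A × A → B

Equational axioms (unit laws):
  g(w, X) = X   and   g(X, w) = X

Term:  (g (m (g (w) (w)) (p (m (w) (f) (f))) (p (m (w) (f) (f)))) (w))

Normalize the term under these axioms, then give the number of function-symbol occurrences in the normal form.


size = 12

1. (g (m (g (w) (w)) (p (m (w) (f) (f))) (p (m (w) (f) (f)))) (w))  →  (m (g (w) (w)) (p (m (w) (f) (f))) (p (m (w) (f) (f))))
2. (m (g (w) (w)) (p (m (w) (f) (f))) (p (m (w) (f) (f))))  →  (m (w) (p (m (w) (f) (f))) (p (m (w) (f) (f))))
normal form: (m (w) (p (m (w) (f) (f))) (p (m (w) (f) (f))))


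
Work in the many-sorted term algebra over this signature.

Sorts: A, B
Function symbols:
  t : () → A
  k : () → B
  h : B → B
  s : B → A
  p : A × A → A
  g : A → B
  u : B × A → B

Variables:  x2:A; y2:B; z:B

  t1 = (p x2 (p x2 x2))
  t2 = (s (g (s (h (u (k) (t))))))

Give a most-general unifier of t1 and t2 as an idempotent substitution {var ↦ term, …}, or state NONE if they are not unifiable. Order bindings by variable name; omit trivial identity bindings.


head clash or occurs-check failure — not unifiable

NONE (not unifiable)


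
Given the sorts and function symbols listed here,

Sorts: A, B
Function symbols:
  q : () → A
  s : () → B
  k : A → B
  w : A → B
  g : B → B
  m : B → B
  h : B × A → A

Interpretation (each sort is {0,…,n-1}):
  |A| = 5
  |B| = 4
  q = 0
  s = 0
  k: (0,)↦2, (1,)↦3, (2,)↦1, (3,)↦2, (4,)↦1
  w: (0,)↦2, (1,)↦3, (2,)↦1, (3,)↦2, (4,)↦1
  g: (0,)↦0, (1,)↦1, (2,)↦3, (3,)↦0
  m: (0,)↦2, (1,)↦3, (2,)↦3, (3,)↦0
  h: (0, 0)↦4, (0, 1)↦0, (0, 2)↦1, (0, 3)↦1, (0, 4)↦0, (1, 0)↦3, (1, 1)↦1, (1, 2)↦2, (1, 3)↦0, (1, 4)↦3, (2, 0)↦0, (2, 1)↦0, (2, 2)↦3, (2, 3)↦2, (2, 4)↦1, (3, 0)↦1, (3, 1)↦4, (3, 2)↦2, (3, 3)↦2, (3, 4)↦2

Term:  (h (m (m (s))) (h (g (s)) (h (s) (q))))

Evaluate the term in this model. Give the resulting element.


value = 1

  s = 0
  (m (s)) = m(0,) = 2
  (m (m (s))) = m(2,) = 3
  s = 0
  (g (s)) = g(0,) = 0
  s = 0
  q = 0
  (h (s) (q)) = h(0, 0) = 4
  (h (g (s)) (h (s) (q))) = h(0, 4) = 0
  (h (m (m (s))) (h (g (s)) (h (s) (q)))) = h(3, 0) = 1


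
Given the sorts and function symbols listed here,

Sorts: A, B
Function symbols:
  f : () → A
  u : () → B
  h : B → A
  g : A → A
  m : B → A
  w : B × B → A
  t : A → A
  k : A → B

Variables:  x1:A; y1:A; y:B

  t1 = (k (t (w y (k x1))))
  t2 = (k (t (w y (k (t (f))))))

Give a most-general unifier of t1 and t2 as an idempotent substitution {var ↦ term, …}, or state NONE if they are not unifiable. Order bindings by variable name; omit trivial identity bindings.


{x1 ↦ (t (f))}


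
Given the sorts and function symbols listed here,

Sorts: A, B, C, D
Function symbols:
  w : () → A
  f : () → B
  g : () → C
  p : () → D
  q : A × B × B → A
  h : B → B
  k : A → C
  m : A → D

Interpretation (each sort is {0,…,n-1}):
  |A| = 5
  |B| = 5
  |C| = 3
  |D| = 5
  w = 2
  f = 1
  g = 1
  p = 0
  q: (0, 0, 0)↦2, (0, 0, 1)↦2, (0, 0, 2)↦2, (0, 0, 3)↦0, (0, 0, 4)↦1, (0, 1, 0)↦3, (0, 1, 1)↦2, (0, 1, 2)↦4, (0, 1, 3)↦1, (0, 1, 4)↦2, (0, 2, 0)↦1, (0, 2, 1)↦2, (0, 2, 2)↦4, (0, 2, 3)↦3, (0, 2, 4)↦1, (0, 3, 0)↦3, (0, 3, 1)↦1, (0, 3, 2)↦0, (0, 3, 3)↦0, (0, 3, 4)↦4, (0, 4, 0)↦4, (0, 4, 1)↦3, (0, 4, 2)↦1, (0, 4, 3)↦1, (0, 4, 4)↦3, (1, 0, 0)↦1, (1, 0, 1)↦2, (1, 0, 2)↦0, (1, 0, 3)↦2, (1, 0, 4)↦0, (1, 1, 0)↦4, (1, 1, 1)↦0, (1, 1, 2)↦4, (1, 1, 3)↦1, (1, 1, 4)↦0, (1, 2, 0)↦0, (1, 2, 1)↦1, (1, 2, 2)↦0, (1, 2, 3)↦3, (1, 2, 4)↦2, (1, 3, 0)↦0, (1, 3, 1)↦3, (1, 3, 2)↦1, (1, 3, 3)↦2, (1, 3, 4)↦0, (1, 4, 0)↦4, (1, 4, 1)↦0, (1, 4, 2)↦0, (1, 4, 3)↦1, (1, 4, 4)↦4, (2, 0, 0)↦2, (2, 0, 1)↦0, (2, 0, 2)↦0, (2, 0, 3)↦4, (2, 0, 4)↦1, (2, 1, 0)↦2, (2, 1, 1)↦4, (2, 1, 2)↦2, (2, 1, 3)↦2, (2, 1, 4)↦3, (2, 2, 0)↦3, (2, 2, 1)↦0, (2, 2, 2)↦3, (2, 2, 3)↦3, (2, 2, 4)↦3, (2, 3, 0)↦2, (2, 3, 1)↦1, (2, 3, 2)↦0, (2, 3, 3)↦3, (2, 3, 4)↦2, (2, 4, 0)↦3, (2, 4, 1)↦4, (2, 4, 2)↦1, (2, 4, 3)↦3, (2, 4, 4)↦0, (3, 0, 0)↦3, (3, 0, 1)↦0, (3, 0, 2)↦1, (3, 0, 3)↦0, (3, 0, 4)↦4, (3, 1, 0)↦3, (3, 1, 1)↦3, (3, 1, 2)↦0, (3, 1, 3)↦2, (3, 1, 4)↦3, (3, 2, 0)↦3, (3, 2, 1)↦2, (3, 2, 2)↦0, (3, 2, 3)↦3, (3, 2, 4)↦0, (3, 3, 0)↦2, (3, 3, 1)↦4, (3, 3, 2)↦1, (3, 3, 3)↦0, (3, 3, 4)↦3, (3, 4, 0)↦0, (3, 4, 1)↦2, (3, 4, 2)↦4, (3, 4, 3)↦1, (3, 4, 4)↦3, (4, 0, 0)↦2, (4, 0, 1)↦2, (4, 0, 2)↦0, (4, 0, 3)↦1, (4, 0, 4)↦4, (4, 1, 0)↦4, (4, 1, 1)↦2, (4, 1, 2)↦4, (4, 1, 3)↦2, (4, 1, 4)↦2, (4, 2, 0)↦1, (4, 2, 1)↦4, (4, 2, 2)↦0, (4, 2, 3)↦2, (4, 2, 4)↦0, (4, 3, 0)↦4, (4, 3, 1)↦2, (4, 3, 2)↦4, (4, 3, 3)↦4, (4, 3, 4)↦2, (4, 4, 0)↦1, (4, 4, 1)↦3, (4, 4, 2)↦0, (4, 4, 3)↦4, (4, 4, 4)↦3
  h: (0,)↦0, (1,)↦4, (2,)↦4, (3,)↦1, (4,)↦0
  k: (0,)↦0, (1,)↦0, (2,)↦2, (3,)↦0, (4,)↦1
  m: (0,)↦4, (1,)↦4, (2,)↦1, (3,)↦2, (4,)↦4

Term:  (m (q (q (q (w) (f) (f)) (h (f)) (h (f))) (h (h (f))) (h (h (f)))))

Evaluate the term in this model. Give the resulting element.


  w = 2
  f = 1
  f = 1
  (q (w) (f) (f)) = q(2, 1, 1) = 4
  f = 1
  (h (f)) = h(1,) = 4
  f = 1
  (h (f)) = h(1,) = 4
  (q (q (w) (f) (f)) (h (f)) (h (f))) = q(4, 4, 4) = 3
  f = 1
  (h (f)) = h(1,) = 4
  (h (h (f))) = h(4,) = 0
  f = 1
  (h (f)) = h(1,) = 4
  (h (h (f))) = h(4,) = 0
  (q (q (q (w) (f) (f)) (h (f)) (h (f))) (h (h (f))) (h (h (f)))) = q(3, 0, 0) = 3
  (m (q (q (q (w) (f) (f)) (h (f)) (h (f))) (h (h (f))) (h (h (f))))) = m(3,) = 2

value = 2


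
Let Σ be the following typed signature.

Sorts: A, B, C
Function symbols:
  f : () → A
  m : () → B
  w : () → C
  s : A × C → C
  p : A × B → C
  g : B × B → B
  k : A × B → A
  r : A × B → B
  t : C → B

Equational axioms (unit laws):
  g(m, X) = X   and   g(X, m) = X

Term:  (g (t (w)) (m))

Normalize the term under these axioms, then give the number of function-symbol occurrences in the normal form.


size = 2

1. (g (t (w)) (m))  →  (t (w))
normal form: (t (w))


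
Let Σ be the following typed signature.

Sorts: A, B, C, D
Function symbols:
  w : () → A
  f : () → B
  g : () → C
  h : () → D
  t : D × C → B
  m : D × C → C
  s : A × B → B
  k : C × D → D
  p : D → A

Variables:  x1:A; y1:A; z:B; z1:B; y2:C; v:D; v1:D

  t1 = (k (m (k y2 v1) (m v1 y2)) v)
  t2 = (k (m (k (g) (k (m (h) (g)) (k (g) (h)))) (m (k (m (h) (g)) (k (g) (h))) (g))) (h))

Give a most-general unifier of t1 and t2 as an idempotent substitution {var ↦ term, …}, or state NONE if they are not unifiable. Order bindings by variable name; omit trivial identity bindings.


{v ↦ (h), v1 ↦ (k (m (h) (g)) (k (g) (h))), y2 ↦ (g)}


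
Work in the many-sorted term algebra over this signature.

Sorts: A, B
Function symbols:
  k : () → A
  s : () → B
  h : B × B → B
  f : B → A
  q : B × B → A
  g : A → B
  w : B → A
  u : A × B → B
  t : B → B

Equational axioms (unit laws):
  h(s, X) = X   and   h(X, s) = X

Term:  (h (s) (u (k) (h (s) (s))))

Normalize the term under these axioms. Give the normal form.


1. (h (s) (u (k) (h (s) (s))))  →  (u (k) (h (s) (s)))
2. (u (k) (h (s) (s)))  →  (u (k) (s))

normal form = (u (k) (s))


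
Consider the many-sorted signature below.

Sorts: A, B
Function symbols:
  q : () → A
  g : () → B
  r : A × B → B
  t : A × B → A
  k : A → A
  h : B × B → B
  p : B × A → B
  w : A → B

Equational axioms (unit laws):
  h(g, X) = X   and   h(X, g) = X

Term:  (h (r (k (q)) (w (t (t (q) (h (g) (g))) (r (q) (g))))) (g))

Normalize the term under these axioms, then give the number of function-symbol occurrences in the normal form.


1. (h (r (k (q)) (w (t (t (q) (h (g) (g))) (r (q) (g))))) (g))  →  (r (k (q)) (w (t (t (q) (h (g) (g))) (r (q) (g)))))
2. (r (k (q)) (w (t (t (q) (h (g) (g))) (r (q) (g)))))  →  (r (k (q)) (w (t (t (q) (g)) (r (q) (g)))))
normal form: (r (k (q)) (w (t (t (q) (g)) (r (q) (g)))))

size = 11


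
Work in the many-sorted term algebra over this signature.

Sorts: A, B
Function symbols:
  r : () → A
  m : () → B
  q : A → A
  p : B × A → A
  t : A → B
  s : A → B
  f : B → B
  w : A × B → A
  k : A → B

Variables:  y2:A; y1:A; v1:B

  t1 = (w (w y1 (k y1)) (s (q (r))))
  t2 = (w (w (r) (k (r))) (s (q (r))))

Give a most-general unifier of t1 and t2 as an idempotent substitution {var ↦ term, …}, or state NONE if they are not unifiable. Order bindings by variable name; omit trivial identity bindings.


{y1 ↦ (r)}


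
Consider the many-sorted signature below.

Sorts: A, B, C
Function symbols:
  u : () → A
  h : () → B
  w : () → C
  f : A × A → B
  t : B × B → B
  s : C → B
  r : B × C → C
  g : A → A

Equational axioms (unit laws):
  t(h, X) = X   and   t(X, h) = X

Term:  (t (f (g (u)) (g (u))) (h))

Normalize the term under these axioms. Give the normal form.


normal form = (f (g (u)) (g (u)))

1. (t (f (g (u)) (g (u))) (h))  →  (f (g (u)) (g (u)))


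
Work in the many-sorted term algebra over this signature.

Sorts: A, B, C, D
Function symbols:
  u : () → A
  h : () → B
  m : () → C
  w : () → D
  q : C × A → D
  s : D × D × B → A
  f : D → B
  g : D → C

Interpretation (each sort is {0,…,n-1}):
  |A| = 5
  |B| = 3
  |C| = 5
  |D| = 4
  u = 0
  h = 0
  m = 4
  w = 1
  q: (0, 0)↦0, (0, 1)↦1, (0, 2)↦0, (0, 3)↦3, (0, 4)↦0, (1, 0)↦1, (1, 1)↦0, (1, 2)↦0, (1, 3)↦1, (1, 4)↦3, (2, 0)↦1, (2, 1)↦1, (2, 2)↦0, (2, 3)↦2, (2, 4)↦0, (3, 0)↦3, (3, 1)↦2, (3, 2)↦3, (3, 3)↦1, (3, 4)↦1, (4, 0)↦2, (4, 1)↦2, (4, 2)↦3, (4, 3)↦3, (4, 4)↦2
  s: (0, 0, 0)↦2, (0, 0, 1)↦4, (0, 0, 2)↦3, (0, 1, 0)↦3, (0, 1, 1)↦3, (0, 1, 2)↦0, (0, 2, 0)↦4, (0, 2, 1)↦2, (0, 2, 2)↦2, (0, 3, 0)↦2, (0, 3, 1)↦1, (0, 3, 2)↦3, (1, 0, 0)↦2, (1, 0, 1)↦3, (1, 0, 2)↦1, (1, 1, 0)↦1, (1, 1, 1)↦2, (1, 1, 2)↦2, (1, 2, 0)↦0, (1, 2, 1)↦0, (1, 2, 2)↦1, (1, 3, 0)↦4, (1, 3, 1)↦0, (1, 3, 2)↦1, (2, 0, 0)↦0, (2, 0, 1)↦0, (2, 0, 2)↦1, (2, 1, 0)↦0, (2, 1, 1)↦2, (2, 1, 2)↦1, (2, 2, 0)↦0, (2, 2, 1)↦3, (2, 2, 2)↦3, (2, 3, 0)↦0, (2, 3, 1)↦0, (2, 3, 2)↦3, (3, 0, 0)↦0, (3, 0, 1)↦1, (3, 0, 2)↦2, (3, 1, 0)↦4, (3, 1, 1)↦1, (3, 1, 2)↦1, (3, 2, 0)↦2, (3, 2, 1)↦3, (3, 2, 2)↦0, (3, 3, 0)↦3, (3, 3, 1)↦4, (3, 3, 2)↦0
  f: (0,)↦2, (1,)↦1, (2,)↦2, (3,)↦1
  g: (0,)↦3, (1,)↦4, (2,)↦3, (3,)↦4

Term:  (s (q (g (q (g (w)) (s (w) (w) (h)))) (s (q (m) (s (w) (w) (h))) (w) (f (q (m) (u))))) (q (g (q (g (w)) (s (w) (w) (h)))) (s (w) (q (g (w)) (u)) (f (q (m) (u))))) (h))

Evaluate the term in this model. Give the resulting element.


  w = 1
  (g (w)) = g(1,) = 4
  w = 1
  w = 1
  h = 0
  (s (w) (w) (h)) = s(1, 1, 0) = 1
  (q (g (w)) (s (w) (w) (h))) = q(4, 1) = 2
  (g (q (g (w)) (s (w) (w) (h)))) = g(2,) = 3
  m = 4
  w = 1
  w = 1
  h = 0
  (s (w) (w) (h)) = s(1, 1, 0) = 1
  (q (m) (s (w) (w) (h))) = q(4, 1) = 2
  w = 1
  m = 4
  u = 0
  (q (m) (u)) = q(4, 0) = 2
  (f (q (m) (u))) = f(2,) = 2
  (s (q (m) (s (w) (w) (h))) (w) (f (q (m) (u)))) = s(2, 1, 2) = 1
  (q (g (q (g (w)) (s (w) (w) (h)))) (s (q (m) (s (w) (w) (h))) (w) (f (q (m) (u))))) = q(3, 1) = 2
  w = 1
  (g (w)) = g(1,) = 4
  w = 1
  w = 1
  h = 0
  (s (w) (w) (h)) = s(1, 1, 0) = 1
  (q (g (w)) (s (w) (w) (h))) = q(4, 1) = 2
  (g (q (g (w)) (s (w) (w) (h)))) = g(2,) = 3
  w = 1
  w = 1
  (g (w)) = g(1,) = 4
  u = 0
  (q (g (w)) (u)) = q(4, 0) = 2
  m = 4
  u = 0
  (q (m) (u)) = q(4, 0) = 2
  (f (q (m) (u))) = f(2,) = 2
  (s (w) (q (g (w)) (u)) (f (q (m) (u)))) = s(1, 2, 2) = 1
  (q (g (q (g (w)) (s (w) (w) (h)))) (s (w) (q (g (w)) (u)) (f (q (m) (u))))) = q(3, 1) = 2
  h = 0
  (s (q (g (q (g (w)) (s (w) (w) (h)))) (s (q (m) (s (w) (w) (h))) (w) (f (q (m) (u))))) (q (g (q (g (w)) (s (w) (w) (h)))) (s (w) (q (g (w)) (u)) (f (q (m) (u))))) (h)) = s(2, 2, 0) = 0

value = 0


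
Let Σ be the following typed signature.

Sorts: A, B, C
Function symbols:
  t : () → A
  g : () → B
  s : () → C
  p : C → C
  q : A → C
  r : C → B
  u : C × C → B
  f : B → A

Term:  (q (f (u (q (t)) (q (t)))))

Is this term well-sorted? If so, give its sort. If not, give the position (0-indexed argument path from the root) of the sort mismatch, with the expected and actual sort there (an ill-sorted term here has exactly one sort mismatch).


        (t) : A
      (q (t)) : C
        (t) : A
      (q (t)) : C
    (u (q (t)) (q (t))) : B
  (f (u (q (t)) (q (t)))) : A
(q (f (u (q (t)) (q (t))))) : C

well-sorted; sort = C


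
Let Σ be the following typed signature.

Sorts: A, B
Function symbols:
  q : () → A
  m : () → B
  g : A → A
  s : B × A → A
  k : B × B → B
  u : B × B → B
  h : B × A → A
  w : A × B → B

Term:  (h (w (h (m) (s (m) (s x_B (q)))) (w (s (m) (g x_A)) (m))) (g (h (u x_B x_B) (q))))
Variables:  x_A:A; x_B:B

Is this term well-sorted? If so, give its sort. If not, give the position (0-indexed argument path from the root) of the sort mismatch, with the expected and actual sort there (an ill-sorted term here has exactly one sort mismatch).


      (m) : B
        (m) : B
          x_B : B
          (q) : A
        (s x_B (q)) : A
      (s (m) (s x_B (q))) : A
    (h (m) (s (m) (s x_B (q)))) : A
        (m) : B
          x_A : A
        (g x_A) : A
      (s (m) (g x_A)) : A
      (m) : B
    (w (s (m) (g x_A)) (m)) : B
  (w (h (m) (s (m) (s x_B (q)))) (w (s (m) (g x_A)) (m))) : B
        x_B : B
        x_B : B
      (u x_B x_B) : B
      (q) : A
    (h (u x_B x_B) (q)) : A
  (g (h (u x_B x_B) (q))) : A
(h (w (h (m) (s (m) (s x_B (q)))) (w (s (m) (g x_A)) (m))) (g (h (u x_B x_B) (q)))) : A

well-sorted; sort = A


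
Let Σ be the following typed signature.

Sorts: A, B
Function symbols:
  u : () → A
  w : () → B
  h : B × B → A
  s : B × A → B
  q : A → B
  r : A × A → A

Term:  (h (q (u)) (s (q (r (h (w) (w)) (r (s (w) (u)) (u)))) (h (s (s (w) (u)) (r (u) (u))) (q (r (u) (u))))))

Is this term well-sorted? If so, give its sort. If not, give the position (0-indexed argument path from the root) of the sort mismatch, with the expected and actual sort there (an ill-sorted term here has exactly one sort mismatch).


ill-sorted at position [1, 0, 0, 1, 0]: expected A, got B

    (u) : A
  (q (u)) : B
          (w) : B
          (w) : B
        (h (w) (w)) : A
            (w) : B
            (u) : A
          (s (w) (u)) : B
          (u) : A
        (r (s (w) (u)) (u)) : ✗ arg 0 at [1, 0, 0, 1, 0] has sort B, expected A
          (w) : B
          (u) : A
        (s (w) (u)) : B
          (u) : A
          (u) : A
        (r (u) (u)) : A
      (s (s (w) (u)) (r (u) (u))) : B
          (u) : A
          (u) : A
        (r (u) (u)) : A
      (q (r (u) (u))) : B
    (h (s (s (w) (u)) (r (u) (u))) (q (r (u) (u)))) : A


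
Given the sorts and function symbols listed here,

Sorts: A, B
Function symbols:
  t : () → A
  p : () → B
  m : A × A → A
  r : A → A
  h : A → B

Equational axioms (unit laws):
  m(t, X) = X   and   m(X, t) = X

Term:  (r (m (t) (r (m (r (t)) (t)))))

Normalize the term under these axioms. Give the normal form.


normal form = (r (r (r (t))))

1. (r (m (t) (r (m (r (t)) (t)))))  →  (r (r (m (r (t)) (t))))
2. (r (r (m (r (t)) (t))))  →  (r (r (r (t))))


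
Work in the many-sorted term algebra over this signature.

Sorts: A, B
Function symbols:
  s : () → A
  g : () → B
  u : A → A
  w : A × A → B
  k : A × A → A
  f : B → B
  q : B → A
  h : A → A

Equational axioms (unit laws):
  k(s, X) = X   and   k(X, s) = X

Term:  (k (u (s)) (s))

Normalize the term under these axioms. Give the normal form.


normal form = (u (s))

1. (k (u (s)) (s))  →  (u (s))


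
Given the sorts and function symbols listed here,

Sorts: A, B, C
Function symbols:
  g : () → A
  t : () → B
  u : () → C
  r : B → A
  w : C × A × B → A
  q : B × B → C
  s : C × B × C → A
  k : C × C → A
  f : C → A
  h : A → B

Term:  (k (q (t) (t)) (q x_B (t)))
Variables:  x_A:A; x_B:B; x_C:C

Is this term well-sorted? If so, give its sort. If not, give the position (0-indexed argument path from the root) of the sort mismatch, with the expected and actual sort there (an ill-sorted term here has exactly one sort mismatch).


    (t) : B
    (t) : B
  (q (t) (t)) : C
    x_B : B
    (t) : B
  (q x_B (t)) : C
(k (q (t) (t)) (q x_B (t))) : A

well-sorted; sort = A


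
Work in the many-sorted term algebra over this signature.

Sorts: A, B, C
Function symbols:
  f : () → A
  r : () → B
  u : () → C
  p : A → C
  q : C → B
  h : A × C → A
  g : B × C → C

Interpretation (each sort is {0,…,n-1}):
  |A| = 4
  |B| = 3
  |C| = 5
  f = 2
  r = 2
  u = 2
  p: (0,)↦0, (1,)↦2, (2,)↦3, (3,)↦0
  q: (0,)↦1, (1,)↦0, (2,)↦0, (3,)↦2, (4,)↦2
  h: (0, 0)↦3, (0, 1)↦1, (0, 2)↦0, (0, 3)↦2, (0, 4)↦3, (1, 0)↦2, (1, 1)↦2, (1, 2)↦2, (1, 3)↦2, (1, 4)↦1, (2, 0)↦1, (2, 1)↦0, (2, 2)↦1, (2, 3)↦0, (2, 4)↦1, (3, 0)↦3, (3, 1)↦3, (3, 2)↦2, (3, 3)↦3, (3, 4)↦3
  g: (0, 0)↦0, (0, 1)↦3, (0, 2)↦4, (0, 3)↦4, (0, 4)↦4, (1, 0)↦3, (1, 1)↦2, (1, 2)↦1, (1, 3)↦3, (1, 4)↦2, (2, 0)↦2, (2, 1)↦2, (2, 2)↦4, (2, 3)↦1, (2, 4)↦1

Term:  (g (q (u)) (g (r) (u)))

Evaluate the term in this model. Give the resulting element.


  u = 2
  (q (u)) = q(2,) = 0
  r = 2
  u = 2
  (g (r) (u)) = g(2, 2) = 4
  (g (q (u)) (g (r) (u))) = g(0, 4) = 4

value = 4
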